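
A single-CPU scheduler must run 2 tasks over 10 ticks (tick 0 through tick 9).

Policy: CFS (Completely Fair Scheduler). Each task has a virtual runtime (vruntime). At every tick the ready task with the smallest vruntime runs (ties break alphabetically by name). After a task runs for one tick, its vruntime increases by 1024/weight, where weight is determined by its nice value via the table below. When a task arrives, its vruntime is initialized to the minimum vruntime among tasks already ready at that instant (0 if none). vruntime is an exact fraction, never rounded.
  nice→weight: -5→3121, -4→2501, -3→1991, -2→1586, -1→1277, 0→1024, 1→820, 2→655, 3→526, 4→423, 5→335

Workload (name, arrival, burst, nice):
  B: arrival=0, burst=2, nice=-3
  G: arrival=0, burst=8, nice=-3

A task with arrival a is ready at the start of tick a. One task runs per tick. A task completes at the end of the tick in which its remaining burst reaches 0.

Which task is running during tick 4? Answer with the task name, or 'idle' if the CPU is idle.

t=0: vr[B=0 G=0] → run B
t=1: vr[B=1024/1991 G=0] → run G
t=2: vr[B=1024/1991 G=1024/1991] → run B
t=3: vr[G=1024/1991] → run G
t=4: vr[G=2048/1991] → run G
t=5: vr[G=3072/1991] → run G
t=6: vr[G=4096/1991] → run G
t=7: vr[G=5120/1991] → run G
t=8: vr[G=6144/1991] → run G
t=9: vr[G=7168/1991] → run G

running at tick 4 = G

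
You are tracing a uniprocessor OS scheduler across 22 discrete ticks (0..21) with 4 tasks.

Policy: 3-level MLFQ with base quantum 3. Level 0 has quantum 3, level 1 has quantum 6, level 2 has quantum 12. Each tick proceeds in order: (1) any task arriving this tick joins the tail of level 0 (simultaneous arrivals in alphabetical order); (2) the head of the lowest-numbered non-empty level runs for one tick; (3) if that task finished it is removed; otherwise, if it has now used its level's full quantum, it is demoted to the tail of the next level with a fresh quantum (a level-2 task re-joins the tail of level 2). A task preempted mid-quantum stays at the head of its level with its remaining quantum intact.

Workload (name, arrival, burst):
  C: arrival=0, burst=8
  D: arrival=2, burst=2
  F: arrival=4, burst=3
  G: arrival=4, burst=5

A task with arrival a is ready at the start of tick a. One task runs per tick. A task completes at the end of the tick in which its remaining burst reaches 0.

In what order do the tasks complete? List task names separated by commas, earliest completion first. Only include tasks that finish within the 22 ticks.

t=0: L0/L1/L2 = C/-/- → run C
t=1: L0/L1/L2 = C/-/- → run C
t=2: L0/L1/L2 = CD/-/- → run C
t=3: L0/L1/L2 = D/C/- → run D
t=4: L0/L1/L2 = DFG/C/- → run D
t=5: L0/L1/L2 = FG/C/- → run F
t=6: L0/L1/L2 = FG/C/- → run F
t=7: L0/L1/L2 = FG/C/- → run F
t=8: L0/L1/L2 = G/C/- → run G
t=9: L0/L1/L2 = G/C/- → run G
t=10: L0/L1/L2 = G/C/- → run G
t=11: L0/L1/L2 = -/CG/- → run C
t=12: L0/L1/L2 = -/CG/- → run C
t=13: L0/L1/L2 = -/CG/- → run C
t=14: L0/L1/L2 = -/CG/- → run C
t=15: L0/L1/L2 = -/CG/- → run C
t=16: L0/L1/L2 = -/G/- → run G
t=17: L0/L1/L2 = -/G/- → run G
t=18: (idle)
t=19: (idle)
t=20: (idle)
t=21: (idle)

completion order = D, F, C, G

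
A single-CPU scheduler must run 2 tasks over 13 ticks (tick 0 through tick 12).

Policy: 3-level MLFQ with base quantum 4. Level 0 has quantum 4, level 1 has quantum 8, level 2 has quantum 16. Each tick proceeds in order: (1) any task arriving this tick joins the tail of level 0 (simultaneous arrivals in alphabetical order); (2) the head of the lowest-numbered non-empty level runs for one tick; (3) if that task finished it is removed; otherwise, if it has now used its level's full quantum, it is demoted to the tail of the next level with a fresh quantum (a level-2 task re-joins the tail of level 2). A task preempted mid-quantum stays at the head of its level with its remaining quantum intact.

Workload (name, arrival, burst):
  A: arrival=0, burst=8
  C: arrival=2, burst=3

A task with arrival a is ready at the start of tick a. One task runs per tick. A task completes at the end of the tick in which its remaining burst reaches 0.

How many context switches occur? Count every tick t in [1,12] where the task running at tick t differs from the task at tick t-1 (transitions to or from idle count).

context switches = 3

t=0: L0/L1/L2 = A/-/- → run A
t=1: L0/L1/L2 = A/-/- → run A
t=2: L0/L1/L2 = AC/-/- → run A
t=3: L0/L1/L2 = AC/-/- → run A
t=4: L0/L1/L2 = C/A/- → run C
t=5: L0/L1/L2 = C/A/- → run C
t=6: L0/L1/L2 = C/A/- → run C
t=7: L0/L1/L2 = -/A/- → run A
t=8: L0/L1/L2 = -/A/- → run A
t=9: L0/L1/L2 = -/A/- → run A
t=10: L0/L1/L2 = -/A/- → run A
t=11: (idle)
t=12: (idle)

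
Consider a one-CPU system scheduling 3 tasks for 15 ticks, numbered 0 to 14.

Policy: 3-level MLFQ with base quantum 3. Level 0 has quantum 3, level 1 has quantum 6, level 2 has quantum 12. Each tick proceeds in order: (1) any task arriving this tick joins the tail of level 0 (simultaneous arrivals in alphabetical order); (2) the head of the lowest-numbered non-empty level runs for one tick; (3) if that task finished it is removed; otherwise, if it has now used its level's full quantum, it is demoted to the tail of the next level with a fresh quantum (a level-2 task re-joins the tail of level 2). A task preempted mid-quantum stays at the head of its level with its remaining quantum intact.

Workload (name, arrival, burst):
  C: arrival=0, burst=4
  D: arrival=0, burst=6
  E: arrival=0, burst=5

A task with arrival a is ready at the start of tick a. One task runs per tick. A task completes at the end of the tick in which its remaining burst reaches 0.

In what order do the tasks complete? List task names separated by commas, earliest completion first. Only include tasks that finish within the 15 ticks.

completion order = C, D, E

t=0: L0/L1/L2 = CDE/-/- → run C
t=1: L0/L1/L2 = CDE/-/- → run C
t=2: L0/L1/L2 = CDE/-/- → run C
t=3: L0/L1/L2 = DE/C/- → run D
t=4: L0/L1/L2 = DE/C/- → run D
t=5: L0/L1/L2 = DE/C/- → run D
t=6: L0/L1/L2 = E/CD/- → run E
t=7: L0/L1/L2 = E/CD/- → run E
t=8: L0/L1/L2 = E/CD/- → run E
t=9: L0/L1/L2 = -/CDE/- → run C
t=10: L0/L1/L2 = -/DE/- → run D
t=11: L0/L1/L2 = -/DE/- → run D
t=12: L0/L1/L2 = -/DE/- → run D
t=13: L0/L1/L2 = -/E/- → run E
t=14: L0/L1/L2 = -/E/- → run E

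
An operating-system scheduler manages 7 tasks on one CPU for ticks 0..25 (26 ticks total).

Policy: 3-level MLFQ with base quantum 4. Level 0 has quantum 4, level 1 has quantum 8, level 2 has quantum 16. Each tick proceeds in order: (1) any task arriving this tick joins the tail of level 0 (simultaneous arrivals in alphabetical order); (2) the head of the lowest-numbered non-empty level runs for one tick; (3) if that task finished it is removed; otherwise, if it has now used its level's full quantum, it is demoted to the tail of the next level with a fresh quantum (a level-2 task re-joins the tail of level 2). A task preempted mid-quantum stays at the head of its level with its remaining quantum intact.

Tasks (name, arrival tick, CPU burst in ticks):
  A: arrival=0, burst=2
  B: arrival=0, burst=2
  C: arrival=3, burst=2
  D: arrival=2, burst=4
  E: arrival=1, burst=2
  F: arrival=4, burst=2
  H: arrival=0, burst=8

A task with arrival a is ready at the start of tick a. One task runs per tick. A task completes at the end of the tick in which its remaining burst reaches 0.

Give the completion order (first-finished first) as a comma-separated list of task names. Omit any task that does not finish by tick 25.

t=0: L0/L1/L2 = ABH/-/- → run A
t=1: L0/L1/L2 = ABHE/-/- → run A
t=2: L0/L1/L2 = BHED/-/- → run B
t=3: L0/L1/L2 = BHEDC/-/- → run B
t=4: L0/L1/L2 = HEDCF/-/- → run H
t=5: L0/L1/L2 = HEDCF/-/- → run H
t=6: L0/L1/L2 = HEDCF/-/- → run H
t=7: L0/L1/L2 = HEDCF/-/- → run H
t=8: L0/L1/L2 = EDCF/H/- → run E
t=9: L0/L1/L2 = EDCF/H/- → run E
t=10: L0/L1/L2 = DCF/H/- → run D
t=11: L0/L1/L2 = DCF/H/- → run D
t=12: L0/L1/L2 = DCF/H/- → run D
t=13: L0/L1/L2 = DCF/H/- → run D
t=14: L0/L1/L2 = CF/H/- → run C
t=15: L0/L1/L2 = CF/H/- → run C
t=16: L0/L1/L2 = F/H/- → run F
t=17: L0/L1/L2 = F/H/- → run F
t=18: L0/L1/L2 = -/H/- → run H
t=19: L0/L1/L2 = -/H/- → run H
t=20: L0/L1/L2 = -/H/- → run H
t=21: L0/L1/L2 = -/H/- → run H
t=22: (idle)
t=23: (idle)
t=24: (idle)
t=25: (idle)

completion order = A, B, E, D, C, F, H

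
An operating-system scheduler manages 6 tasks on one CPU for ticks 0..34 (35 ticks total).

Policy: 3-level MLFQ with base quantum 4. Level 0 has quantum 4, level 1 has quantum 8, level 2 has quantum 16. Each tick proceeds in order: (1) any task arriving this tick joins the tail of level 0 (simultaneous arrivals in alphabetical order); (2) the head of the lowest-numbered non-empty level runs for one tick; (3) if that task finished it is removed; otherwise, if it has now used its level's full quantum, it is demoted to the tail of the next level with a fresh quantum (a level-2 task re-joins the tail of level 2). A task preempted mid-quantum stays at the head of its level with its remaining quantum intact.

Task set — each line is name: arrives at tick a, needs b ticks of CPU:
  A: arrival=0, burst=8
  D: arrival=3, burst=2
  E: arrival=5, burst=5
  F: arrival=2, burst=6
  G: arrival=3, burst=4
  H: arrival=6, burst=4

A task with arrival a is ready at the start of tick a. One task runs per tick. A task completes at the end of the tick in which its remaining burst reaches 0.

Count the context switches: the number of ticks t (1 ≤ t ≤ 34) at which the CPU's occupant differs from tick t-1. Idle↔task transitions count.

context switches = 9

t=0: L0/L1/L2 = A/-/- → run A
t=1: L0/L1/L2 = A/-/- → run A
t=2: L0/L1/L2 = AF/-/- → run A
t=3: L0/L1/L2 = AFDG/-/- → run A
t=4: L0/L1/L2 = FDG/A/- → run F
t=5: L0/L1/L2 = FDGE/A/- → run F
t=6: L0/L1/L2 = FDGEH/A/- → run F
t=7: L0/L1/L2 = FDGEH/A/- → run F
t=8: L0/L1/L2 = DGEH/AF/- → run D
t=9: L0/L1/L2 = DGEH/AF/- → run D
t=10: L0/L1/L2 = GEH/AF/- → run G
t=11: L0/L1/L2 = GEH/AF/- → run G
t=12: L0/L1/L2 = GEH/AF/- → run G
t=13: L0/L1/L2 = GEH/AF/- → run G
t=14: L0/L1/L2 = EH/AF/- → run E
t=15: L0/L1/L2 = EH/AF/- → run E
t=16: L0/L1/L2 = EH/AF/- → run E
t=17: L0/L1/L2 = EH/AF/- → run E
t=18: L0/L1/L2 = H/AFE/- → run H
t=19: L0/L1/L2 = H/AFE/- → run H
t=20: L0/L1/L2 = H/AFE/- → run H
t=21: L0/L1/L2 = H/AFE/- → run H
t=22: L0/L1/L2 = -/AFE/- → run A
t=23: L0/L1/L2 = -/AFE/- → run A
t=24: L0/L1/L2 = -/AFE/- → run A
t=25: L0/L1/L2 = -/AFE/- → run A
t=26: L0/L1/L2 = -/FE/- → run F
t=27: L0/L1/L2 = -/FE/- → run F
t=28: L0/L1/L2 = -/E/- → run E
t=29: (idle)
t=30: (idle)
t=31: (idle)
t=32: (idle)
t=33: (idle)
t=34: (idle)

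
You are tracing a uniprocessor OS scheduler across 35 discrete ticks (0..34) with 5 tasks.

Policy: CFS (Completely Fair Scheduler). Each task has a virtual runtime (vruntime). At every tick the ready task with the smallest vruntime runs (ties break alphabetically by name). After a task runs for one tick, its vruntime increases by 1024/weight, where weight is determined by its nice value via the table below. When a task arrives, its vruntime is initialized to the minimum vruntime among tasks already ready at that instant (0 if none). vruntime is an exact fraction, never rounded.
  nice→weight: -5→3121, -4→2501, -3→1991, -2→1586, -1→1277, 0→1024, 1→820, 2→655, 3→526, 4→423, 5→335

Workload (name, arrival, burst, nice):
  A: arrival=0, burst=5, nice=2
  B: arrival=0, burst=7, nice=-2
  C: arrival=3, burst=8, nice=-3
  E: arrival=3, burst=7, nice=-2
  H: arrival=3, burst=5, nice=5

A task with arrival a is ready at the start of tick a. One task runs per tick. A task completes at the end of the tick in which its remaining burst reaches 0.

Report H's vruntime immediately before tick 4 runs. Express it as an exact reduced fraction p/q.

t=0: vr[A=0 B=0] → run A
t=1: vr[A=1024/655 B=0] → run B
t=2: vr[A=1024/655 B=512/793] → run B
t=3: vr[A=1024/655 B=1024/793 C=1024/793 E=1024/793 H=1024/793] → run B
t=4: vr[A=1024/655 B=1536/793 C=1024/793 E=1024/793 H=1024/793] → run C
t=5: vr[A=1024/655 B=1536/793 C=2850816/1578863 E=1024/793 H=1024/793] → run E
t=6: vr[A=1024/655 B=1536/793 C=2850816/1578863 E=1536/793 H=1024/793] → run H
t=7: vr[A=1024/655 B=1536/793 C=2850816/1578863 E=1536/793 H=1155072/265655] → run A
t=8: vr[A=2048/655 B=1536/793 C=2850816/1578863 E=1536/793 H=1155072/265655] → run C
t=9: vr[A=2048/655 B=1536/793 C=3662848/1578863 E=1536/793 H=1155072/265655] → run B
t=10: vr[A=2048/655 B=2048/793 C=3662848/1578863 E=1536/793 H=1155072/265655] → run E
t=11: vr[A=2048/655 B=2048/793 C=3662848/1578863 E=2048/793 H=1155072/265655] → run C
t=12: vr[A=2048/655 B=2048/793 C=4474880/1578863 E=2048/793 H=1155072/265655] → run B
t=13: vr[A=2048/655 B=2560/793 C=4474880/1578863 E=2048/793 H=1155072/265655] → run E
t=14: vr[A=2048/655 B=2560/793 C=4474880/1578863 E=2560/793 H=1155072/265655] → run C
t=15: vr[A=2048/655 B=2560/793 C=5286912/1578863 E=2560/793 H=1155072/265655] → run A
t=16: vr[A=3072/655 B=2560/793 C=5286912/1578863 E=2560/793 H=1155072/265655] → run B
t=17: vr[A=3072/655 B=3072/793 C=5286912/1578863 E=2560/793 H=1155072/265655] → run E
t=18: vr[A=3072/655 B=3072/793 C=5286912/1578863 E=3072/793 H=1155072/265655] → run C
t=19: vr[A=3072/655 B=3072/793 C=6098944/1578863 E=3072/793 H=1155072/265655] → run C
t=20: vr[A=3072/655 B=3072/793 C=6910976/1578863 E=3072/793 H=1155072/265655] → run B
t=21: vr[A=3072/655 C=6910976/1578863 E=3072/793 H=1155072/265655] → run E
t=22: vr[A=3072/655 C=6910976/1578863 E=3584/793 H=1155072/265655] → run H
t=23: vr[A=3072/655 C=6910976/1578863 E=3584/793 H=1967104/265655] → run C
t=24: vr[A=3072/655 C=7723008/1578863 E=3584/793 H=1967104/265655] → run E
t=25: vr[A=3072/655 C=7723008/1578863 E=4096/793 H=1967104/265655] → run A
t=26: vr[A=4096/655 C=7723008/1578863 E=4096/793 H=1967104/265655] → run C
t=27: vr[A=4096/655 E=4096/793 H=1967104/265655] → run E
t=28: vr[A=4096/655 H=1967104/265655] → run A
t=29: vr[H=1967104/265655] → run H
t=30: vr[H=2779136/265655] → run H
t=31: vr[H=3591168/265655] → run H
t=32: (idle)
t=33: (idle)
t=34: (idle)

vruntime(H, start of tick 4) = 1024/793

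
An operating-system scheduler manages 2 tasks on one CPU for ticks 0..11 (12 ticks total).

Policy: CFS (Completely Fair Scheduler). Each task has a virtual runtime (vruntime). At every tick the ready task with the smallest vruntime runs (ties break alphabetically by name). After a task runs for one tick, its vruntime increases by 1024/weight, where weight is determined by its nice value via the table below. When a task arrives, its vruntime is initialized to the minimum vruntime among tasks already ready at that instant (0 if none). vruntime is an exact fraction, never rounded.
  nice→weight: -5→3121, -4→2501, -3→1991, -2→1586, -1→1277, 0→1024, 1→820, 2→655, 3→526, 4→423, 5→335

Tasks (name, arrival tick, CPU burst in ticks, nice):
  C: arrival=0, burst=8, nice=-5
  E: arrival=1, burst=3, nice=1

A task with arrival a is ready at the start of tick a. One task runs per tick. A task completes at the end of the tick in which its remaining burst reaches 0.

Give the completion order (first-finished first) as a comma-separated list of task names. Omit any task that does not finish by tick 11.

t=0: vr[C=0] → run C
t=1: vr[C=1024/3121 E=1024/3121] → run C
t=2: vr[C=2048/3121 E=1024/3121] → run E
t=3: vr[C=2048/3121 E=1008896/639805] → run C
t=4: vr[C=3072/3121 E=1008896/639805] → run C
t=5: vr[C=4096/3121 E=1008896/639805] → run C
t=6: vr[C=5120/3121 E=1008896/639805] → run E
t=7: vr[C=5120/3121 E=1807872/639805] → run C
t=8: vr[C=6144/3121 E=1807872/639805] → run C
t=9: vr[C=7168/3121 E=1807872/639805] → run C
t=10: vr[E=1807872/639805] → run E
t=11: (idle)

completion order = C, E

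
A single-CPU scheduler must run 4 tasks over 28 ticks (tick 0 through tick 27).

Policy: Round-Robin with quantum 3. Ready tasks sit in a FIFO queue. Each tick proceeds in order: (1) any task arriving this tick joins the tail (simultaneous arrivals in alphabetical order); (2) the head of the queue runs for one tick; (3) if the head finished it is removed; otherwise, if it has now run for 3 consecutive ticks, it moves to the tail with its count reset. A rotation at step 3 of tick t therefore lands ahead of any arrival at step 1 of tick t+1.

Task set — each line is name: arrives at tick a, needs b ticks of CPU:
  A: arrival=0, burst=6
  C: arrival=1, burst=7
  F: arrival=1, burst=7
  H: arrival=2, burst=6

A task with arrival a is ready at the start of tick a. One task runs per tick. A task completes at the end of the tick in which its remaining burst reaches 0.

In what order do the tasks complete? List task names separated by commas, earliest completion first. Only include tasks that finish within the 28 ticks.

completion order = A, H, C, F

t=0: queue=[A] q_used=0 → run A
t=1: queue=[A,C,F] q_used=1 → run A
t=2: queue=[A,C,F,H] q_used=2 → run A
t=3: queue=[C,F,H,A] q_used=0 → run C
t=4: queue=[C,F,H,A] q_used=1 → run C
t=5: queue=[C,F,H,A] q_used=2 → run C
t=6: queue=[F,H,A,C] q_used=0 → run F
t=7: queue=[F,H,A,C] q_used=1 → run F
t=8: queue=[F,H,A,C] q_used=2 → run F
t=9: queue=[H,A,C,F] q_used=0 → run H
t=10: queue=[H,A,C,F] q_used=1 → run H
t=11: queue=[H,A,C,F] q_used=2 → run H
t=12: queue=[A,C,F,H] q_used=0 → run A
t=13: queue=[A,C,F,H] q_used=1 → run A
t=14: queue=[A,C,F,H] q_used=2 → run A
t=15: queue=[C,F,H] q_used=0 → run C
t=16: queue=[C,F,H] q_used=1 → run C
t=17: queue=[C,F,H] q_used=2 → run C
t=18: queue=[F,H,C] q_used=0 → run F
t=19: queue=[F,H,C] q_used=1 → run F
t=20: queue=[F,H,C] q_used=2 → run F
t=21: queue=[H,C,F] q_used=0 → run H
t=22: queue=[H,C,F] q_used=1 → run H
t=23: queue=[H,C,F] q_used=2 → run H
t=24: queue=[C,F] q_used=0 → run C
t=25: queue=[F] q_used=0 → run F
t=26: (idle)
t=27: (idle)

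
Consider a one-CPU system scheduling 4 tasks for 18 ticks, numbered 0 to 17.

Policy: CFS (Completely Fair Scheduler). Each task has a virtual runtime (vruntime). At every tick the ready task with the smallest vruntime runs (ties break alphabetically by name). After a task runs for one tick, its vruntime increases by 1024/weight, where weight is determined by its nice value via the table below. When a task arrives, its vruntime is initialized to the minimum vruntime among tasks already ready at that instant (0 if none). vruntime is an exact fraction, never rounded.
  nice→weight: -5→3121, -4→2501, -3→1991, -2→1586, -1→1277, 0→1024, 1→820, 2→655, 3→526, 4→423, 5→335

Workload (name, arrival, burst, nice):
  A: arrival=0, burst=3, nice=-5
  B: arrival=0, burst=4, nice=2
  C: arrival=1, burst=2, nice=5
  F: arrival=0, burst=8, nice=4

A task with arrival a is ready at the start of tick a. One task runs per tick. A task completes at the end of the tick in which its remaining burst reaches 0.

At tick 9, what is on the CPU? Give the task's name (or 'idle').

running at tick 9 = B

t=0: vr[A=0 B=0 F=0] → run A
t=1: vr[A=1024/3121 B=0 C=0 F=0] → run B
t=2: vr[A=1024/3121 B=1024/655 C=0 F=0] → run C
t=3: vr[A=1024/3121 B=1024/655 C=1024/335 F=0] → run F
t=4: vr[A=1024/3121 B=1024/655 C=1024/335 F=1024/423] → run A
t=5: vr[A=2048/3121 B=1024/655 C=1024/335 F=1024/423] → run A
t=6: vr[B=1024/655 C=1024/335 F=1024/423] → run B
t=7: vr[B=2048/655 C=1024/335 F=1024/423] → run F
t=8: vr[B=2048/655 C=1024/335 F=2048/423] → run C
t=9: vr[B=2048/655 F=2048/423] → run B
t=10: vr[B=3072/655 F=2048/423] → run B
t=11: vr[F=2048/423] → run F
t=12: vr[F=1024/141] → run F
t=13: vr[F=4096/423] → run F
t=14: vr[F=5120/423] → run F
t=15: vr[F=2048/141] → run F
t=16: vr[F=7168/423] → run F
t=17: (idle)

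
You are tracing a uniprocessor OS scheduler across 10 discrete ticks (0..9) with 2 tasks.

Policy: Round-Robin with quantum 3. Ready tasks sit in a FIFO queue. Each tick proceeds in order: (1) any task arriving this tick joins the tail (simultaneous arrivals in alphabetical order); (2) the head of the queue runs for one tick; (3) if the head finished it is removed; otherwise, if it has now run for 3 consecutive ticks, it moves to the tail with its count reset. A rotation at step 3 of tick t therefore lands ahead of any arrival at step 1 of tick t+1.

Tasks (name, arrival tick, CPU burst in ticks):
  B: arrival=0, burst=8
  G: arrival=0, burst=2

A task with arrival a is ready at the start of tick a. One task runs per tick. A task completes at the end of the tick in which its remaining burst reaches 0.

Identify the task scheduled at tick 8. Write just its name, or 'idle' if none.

running at tick 8 = B

t=0: queue=[B,G] q_used=0 → run B
t=1: queue=[B,G] q_used=1 → run B
t=2: queue=[B,G] q_used=2 → run B
t=3: queue=[G,B] q_used=0 → run G
t=4: queue=[G,B] q_used=1 → run G
t=5: queue=[B] q_used=0 → run B
t=6: queue=[B] q_used=1 → run B
t=7: queue=[B] q_used=2 → run B
t=8: queue=[B] q_used=0 → run B
t=9: queue=[B] q_used=1 → run B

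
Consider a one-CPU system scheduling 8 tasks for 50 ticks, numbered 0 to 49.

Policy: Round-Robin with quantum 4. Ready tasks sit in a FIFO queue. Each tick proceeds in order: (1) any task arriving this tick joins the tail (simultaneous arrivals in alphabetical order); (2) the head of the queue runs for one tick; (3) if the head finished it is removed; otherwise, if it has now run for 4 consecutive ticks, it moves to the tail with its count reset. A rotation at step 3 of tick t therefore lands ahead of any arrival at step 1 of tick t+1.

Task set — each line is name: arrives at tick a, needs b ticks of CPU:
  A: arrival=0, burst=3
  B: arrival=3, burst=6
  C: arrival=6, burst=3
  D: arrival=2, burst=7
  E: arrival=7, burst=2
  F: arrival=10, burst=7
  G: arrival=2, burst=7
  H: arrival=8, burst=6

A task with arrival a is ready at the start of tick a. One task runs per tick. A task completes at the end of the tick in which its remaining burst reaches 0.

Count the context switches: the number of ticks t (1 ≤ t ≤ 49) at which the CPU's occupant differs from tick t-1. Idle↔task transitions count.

context switches = 13

t=0: queue=[A] q_used=0 → run A
t=1: queue=[A] q_used=1 → run A
t=2: queue=[A,D,G] q_used=2 → run A
t=3: queue=[D,G,B] q_used=0 → run D
t=4: queue=[D,G,B] q_used=1 → run D
t=5: queue=[D,G,B] q_used=2 → run D
t=6: queue=[D,G,B,C] q_used=3 → run D
t=7: queue=[G,B,C,D,E] q_used=0 → run G
t=8: queue=[G,B,C,D,E,H] q_used=1 → run G
t=9: queue=[G,B,C,D,E,H] q_used=2 → run G
t=10: queue=[G,B,C,D,E,H,F] q_used=3 → run G
t=11: queue=[B,C,D,E,H,F,G] q_used=0 → run B
t=12: queue=[B,C,D,E,H,F,G] q_used=1 → run B
t=13: queue=[B,C,D,E,H,F,G] q_used=2 → run B
t=14: queue=[B,C,D,E,H,F,G] q_used=3 → run B
t=15: queue=[C,D,E,H,F,G,B] q_used=0 → run C
t=16: queue=[C,D,E,H,F,G,B] q_used=1 → run C
t=17: queue=[C,D,E,H,F,G,B] q_used=2 → run C
t=18: queue=[D,E,H,F,G,B] q_used=0 → run D
t=19: queue=[D,E,H,F,G,B] q_used=1 → run D
t=20: queue=[D,E,H,F,G,B] q_used=2 → run D
t=21: queue=[E,H,F,G,B] q_used=0 → run E
t=22: queue=[E,H,F,G,B] q_used=1 → run E
t=23: queue=[H,F,G,B] q_used=0 → run H
t=24: queue=[H,F,G,B] q_used=1 → run H
t=25: queue=[H,F,G,B] q_used=2 → run H
t=26: queue=[H,F,G,B] q_used=3 → run H
t=27: queue=[F,G,B,H] q_used=0 → run F
t=28: queue=[F,G,B,H] q_used=1 → run F
t=29: queue=[F,G,B,H] q_used=2 → run F
t=30: queue=[F,G,B,H] q_used=3 → run F
t=31: queue=[G,B,H,F] q_used=0 → run G
t=32: queue=[G,B,H,F] q_used=1 → run G
t=33: queue=[G,B,H,F] q_used=2 → run G
t=34: queue=[B,H,F] q_used=0 → run B
t=35: queue=[B,H,F] q_used=1 → run B
t=36: queue=[H,F] q_used=0 → run H
t=37: queue=[H,F] q_used=1 → run H
t=38: queue=[F] q_used=0 → run F
t=39: queue=[F] q_used=1 → run F
t=40: queue=[F] q_used=2 → run F
t=41: (idle)
t=42: (idle)
t=43: (idle)
t=44: (idle)
t=45: (idle)
t=46: (idle)
t=47: (idle)
t=48: (idle)
t=49: (idle)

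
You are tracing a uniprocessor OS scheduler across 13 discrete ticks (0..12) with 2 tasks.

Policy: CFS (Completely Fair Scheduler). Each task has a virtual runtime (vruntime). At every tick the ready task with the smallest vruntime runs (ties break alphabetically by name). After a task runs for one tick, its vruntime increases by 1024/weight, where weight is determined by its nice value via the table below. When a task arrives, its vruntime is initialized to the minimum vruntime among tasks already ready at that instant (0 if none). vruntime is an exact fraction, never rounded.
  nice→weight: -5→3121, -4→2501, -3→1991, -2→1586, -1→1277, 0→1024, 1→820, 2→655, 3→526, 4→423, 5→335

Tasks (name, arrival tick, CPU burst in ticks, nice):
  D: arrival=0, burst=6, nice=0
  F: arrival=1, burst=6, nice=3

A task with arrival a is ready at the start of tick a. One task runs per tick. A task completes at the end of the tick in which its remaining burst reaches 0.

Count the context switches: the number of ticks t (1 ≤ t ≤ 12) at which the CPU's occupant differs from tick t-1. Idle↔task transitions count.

t=0: vr[D=0] → run D
t=1: vr[D=1 F=1] → run D
t=2: vr[D=2 F=1] → run F
t=3: vr[D=2 F=775/263] → run D
t=4: vr[D=3 F=775/263] → run F
t=5: vr[D=3 F=1287/263] → run D
t=6: vr[D=4 F=1287/263] → run D
t=7: vr[D=5 F=1287/263] → run F
t=8: vr[D=5 F=1799/263] → run D
t=9: vr[F=1799/263] → run F
t=10: vr[F=2311/263] → run F
t=11: vr[F=2823/263] → run F
t=12: (idle)

context switches = 8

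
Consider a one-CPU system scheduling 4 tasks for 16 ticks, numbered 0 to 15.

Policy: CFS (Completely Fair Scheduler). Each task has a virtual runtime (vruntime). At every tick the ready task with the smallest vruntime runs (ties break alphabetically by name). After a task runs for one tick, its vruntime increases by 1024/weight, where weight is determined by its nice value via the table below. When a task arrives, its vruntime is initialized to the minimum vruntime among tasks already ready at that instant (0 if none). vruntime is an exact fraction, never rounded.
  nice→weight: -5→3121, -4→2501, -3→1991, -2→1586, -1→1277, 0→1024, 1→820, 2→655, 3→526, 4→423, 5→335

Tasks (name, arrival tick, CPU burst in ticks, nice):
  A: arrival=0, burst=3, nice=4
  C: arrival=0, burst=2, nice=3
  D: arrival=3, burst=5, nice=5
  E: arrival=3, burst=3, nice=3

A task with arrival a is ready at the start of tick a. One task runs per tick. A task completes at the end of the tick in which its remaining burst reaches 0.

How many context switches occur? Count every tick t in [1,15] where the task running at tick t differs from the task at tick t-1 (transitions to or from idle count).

t=0: vr[A=0 C=0] → run A
t=1: vr[A=1024/423 C=0] → run C
t=2: vr[A=1024/423 C=512/263] → run C
t=3: vr[A=1024/423 D=1024/423 E=1024/423] → run A
t=4: vr[A=2048/423 D=1024/423 E=1024/423] → run D
t=5: vr[A=2048/423 D=776192/141705 E=1024/423] → run E
t=6: vr[A=2048/423 D=776192/141705 E=485888/111249] → run E
t=7: vr[A=2048/423 D=776192/141705 E=702464/111249] → run A
t=8: vr[D=776192/141705 E=702464/111249] → run D
t=9: vr[D=1209344/141705 E=702464/111249] → run E
t=10: vr[D=1209344/141705] → run D
t=11: vr[D=1642496/141705] → run D
t=12: vr[D=2075648/141705] → run D
t=13: (idle)
t=14: (idle)
t=15: (idle)

context switches = 9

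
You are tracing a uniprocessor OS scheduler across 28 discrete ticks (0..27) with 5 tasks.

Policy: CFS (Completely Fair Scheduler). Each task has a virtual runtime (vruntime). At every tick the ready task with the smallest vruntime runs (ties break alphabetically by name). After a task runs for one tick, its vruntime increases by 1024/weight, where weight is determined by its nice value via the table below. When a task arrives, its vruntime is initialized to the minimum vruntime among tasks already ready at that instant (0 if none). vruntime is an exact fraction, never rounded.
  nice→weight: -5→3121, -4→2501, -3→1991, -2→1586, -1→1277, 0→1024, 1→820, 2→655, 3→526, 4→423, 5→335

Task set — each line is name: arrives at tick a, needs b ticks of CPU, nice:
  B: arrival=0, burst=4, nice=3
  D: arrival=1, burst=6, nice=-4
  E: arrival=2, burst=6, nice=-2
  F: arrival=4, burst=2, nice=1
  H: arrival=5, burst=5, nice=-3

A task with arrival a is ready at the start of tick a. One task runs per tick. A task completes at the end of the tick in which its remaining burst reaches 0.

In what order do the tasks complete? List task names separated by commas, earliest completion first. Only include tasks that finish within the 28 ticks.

completion order = F, D, H, E, B

t=0: vr[B=0] → run B
t=1: vr[B=512/263 D=512/263] → run B
t=2: vr[B=1024/263 D=512/263 E=512/263] → run D
t=3: vr[B=1024/263 D=1549824/657763 E=512/263] → run E
t=4: vr[B=1024/263 D=1549824/657763 E=540672/208559 F=1549824/657763] → run D
t=5: vr[B=1024/263 D=1819136/657763 E=540672/208559 F=1549824/657763 H=1549824/657763] → run F
t=6: vr[B=1024/263 D=1819136/657763 E=540672/208559 F=11856128/3288815 H=1549824/657763] → run H
t=7: vr[B=1024/263 D=1819136/657763 E=540672/208559 F=11856128/3288815 H=3759248896/1309606133] → run E
t=8: vr[B=1024/263 D=1819136/657763 E=675328/208559 F=11856128/3288815 H=3759248896/1309606133] → run D
t=9: vr[B=1024/263 D=2088448/657763 E=675328/208559 F=11856128/3288815 H=3759248896/1309606133] → run H
t=10: vr[B=1024/263 D=2088448/657763 E=675328/208559 F=11856128/3288815 H=4432798208/1309606133] → run D
t=11: vr[B=1024/263 D=2357760/657763 E=675328/208559 F=11856128/3288815 H=4432798208/1309606133] → run E
t=12: vr[B=1024/263 D=2357760/657763 E=809984/208559 F=11856128/3288815 H=4432798208/1309606133] → run H
t=13: vr[B=1024/263 D=2357760/657763 E=809984/208559 F=11856128/3288815 H=5106347520/1309606133] → run D
t=14: vr[B=1024/263 D=2627072/657763 E=809984/208559 F=11856128/3288815 H=5106347520/1309606133] → run F
t=15: vr[B=1024/263 D=2627072/657763 E=809984/208559 H=5106347520/1309606133] → run E
t=16: vr[B=1024/263 D=2627072/657763 E=944640/208559 H=5106347520/1309606133] → run B
t=17: vr[B=1536/263 D=2627072/657763 E=944640/208559 H=5106347520/1309606133] → run H
t=18: vr[B=1536/263 D=2627072/657763 E=944640/208559 H=5779896832/1309606133] → run D
t=19: vr[B=1536/263 E=944640/208559 H=5779896832/1309606133] → run H
t=20: vr[B=1536/263 E=944640/208559] → run E
t=21: vr[B=1536/263 E=1079296/208559] → run E
t=22: vr[B=1536/263] → run B
t=23: (idle)
t=24: (idle)
t=25: (idle)
t=26: (idle)
t=27: (idle)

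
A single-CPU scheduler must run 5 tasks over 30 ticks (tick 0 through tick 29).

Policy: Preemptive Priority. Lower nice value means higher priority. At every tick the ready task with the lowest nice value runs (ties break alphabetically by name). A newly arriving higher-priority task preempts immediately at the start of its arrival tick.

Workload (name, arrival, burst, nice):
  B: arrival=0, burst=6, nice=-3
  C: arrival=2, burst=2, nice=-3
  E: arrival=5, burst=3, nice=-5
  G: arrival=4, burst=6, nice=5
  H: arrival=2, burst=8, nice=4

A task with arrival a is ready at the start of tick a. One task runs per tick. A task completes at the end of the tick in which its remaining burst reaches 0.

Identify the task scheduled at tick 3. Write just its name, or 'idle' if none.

running at tick 3 = B

t=0: ready={B} → run B
t=1: ready={B} → run B
t=2: ready={B,C,H} → run B
t=3: ready={B,C,H} → run B
t=4: ready={B,C,G,H} → run B
t=5: ready={B,C,E,G,H} → run E
t=6: ready={B,C,E,G,H} → run E
t=7: ready={B,C,E,G,H} → run E
t=8: ready={B,C,G,H} → run B
t=9: ready={C,G,H} → run C
t=10: ready={C,G,H} → run C
t=11: ready={G,H} → run H
t=12: ready={G,H} → run H
t=13: ready={G,H} → run H
t=14: ready={G,H} → run H
t=15: ready={G,H} → run H
t=16: ready={G,H} → run H
t=17: ready={G,H} → run H
t=18: ready={G,H} → run H
t=19: ready={G} → run G
t=20: ready={G} → run G
t=21: ready={G} → run G
t=22: ready={G} → run G
t=23: ready={G} → run G
t=24: ready={G} → run G
t=25: (idle)
t=26: (idle)
t=27: (idle)
t=28: (idle)
t=29: (idle)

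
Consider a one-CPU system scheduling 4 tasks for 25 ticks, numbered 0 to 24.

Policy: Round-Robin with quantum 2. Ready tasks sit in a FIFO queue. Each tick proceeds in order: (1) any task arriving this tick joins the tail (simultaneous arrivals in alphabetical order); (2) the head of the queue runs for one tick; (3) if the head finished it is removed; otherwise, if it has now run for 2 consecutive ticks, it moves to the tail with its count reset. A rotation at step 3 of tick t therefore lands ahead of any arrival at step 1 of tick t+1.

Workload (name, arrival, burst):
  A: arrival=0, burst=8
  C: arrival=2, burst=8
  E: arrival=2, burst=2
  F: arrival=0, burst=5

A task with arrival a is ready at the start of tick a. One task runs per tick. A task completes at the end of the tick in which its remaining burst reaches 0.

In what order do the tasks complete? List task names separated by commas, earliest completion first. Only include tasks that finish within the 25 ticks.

t=0: queue=[A,F] q_used=0 → run A
t=1: queue=[A,F] q_used=1 → run A
t=2: queue=[F,A,C,E] q_used=0 → run F
t=3: queue=[F,A,C,E] q_used=1 → run F
t=4: queue=[A,C,E,F] q_used=0 → run A
t=5: queue=[A,C,E,F] q_used=1 → run A
t=6: queue=[C,E,F,A] q_used=0 → run C
t=7: queue=[C,E,F,A] q_used=1 → run C
t=8: queue=[E,F,A,C] q_used=0 → run E
t=9: queue=[E,F,A,C] q_used=1 → run E
t=10: queue=[F,A,C] q_used=0 → run F
t=11: queue=[F,A,C] q_used=1 → run F
t=12: queue=[A,C,F] q_used=0 → run A
t=13: queue=[A,C,F] q_used=1 → run A
t=14: queue=[C,F,A] q_used=0 → run C
t=15: queue=[C,F,A] q_used=1 → run C
t=16: queue=[F,A,C] q_used=0 → run F
t=17: queue=[A,C] q_used=0 → run A
t=18: queue=[A,C] q_used=1 → run A
t=19: queue=[C] q_used=0 → run C
t=20: queue=[C] q_used=1 → run C
t=21: queue=[C] q_used=0 → run C
t=22: queue=[C] q_used=1 → run C
t=23: (idle)
t=24: (idle)

completion order = E, F, A, C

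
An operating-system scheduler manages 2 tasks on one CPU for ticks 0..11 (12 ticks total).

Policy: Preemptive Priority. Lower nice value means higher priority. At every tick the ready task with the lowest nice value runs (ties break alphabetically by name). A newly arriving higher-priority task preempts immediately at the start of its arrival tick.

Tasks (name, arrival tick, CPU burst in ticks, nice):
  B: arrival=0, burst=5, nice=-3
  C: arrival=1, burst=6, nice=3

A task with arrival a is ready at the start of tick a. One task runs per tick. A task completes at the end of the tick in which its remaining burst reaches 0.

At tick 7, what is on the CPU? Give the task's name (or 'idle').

running at tick 7 = C

t=0: ready={B} → run B
t=1: ready={B,C} → run B
t=2: ready={B,C} → run B
t=3: ready={B,C} → run B
t=4: ready={B,C} → run B
t=5: ready={C} → run C
t=6: ready={C} → run C
t=7: ready={C} → run C
t=8: ready={C} → run C
t=9: ready={C} → run C
t=10: ready={C} → run C
t=11: (idle)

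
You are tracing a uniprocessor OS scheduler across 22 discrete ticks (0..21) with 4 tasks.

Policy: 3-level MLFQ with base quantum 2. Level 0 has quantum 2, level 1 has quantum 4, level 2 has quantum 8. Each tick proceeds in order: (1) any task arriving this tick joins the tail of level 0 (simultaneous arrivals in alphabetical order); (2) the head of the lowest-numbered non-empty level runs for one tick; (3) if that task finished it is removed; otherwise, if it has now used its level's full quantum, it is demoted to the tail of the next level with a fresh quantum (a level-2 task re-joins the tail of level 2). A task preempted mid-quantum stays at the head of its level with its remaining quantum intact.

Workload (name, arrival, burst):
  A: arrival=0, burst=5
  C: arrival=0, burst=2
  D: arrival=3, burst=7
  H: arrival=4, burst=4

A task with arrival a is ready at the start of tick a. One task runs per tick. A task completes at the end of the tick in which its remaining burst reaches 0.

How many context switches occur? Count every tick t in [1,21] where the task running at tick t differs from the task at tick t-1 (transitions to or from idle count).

t=0: L0/L1/L2 = AC/-/- → run A
t=1: L0/L1/L2 = AC/-/- → run A
t=2: L0/L1/L2 = C/A/- → run C
t=3: L0/L1/L2 = CD/A/- → run C
t=4: L0/L1/L2 = DH/A/- → run D
t=5: L0/L1/L2 = DH/A/- → run D
t=6: L0/L1/L2 = H/AD/- → run H
t=7: L0/L1/L2 = H/AD/- → run H
t=8: L0/L1/L2 = -/ADH/- → run A
t=9: L0/L1/L2 = -/ADH/- → run A
t=10: L0/L1/L2 = -/ADH/- → run A
t=11: L0/L1/L2 = -/DH/- → run D
t=12: L0/L1/L2 = -/DH/- → run D
t=13: L0/L1/L2 = -/DH/- → run D
t=14: L0/L1/L2 = -/DH/- → run D
t=15: L0/L1/L2 = -/H/D → run H
t=16: L0/L1/L2 = -/H/D → run H
t=17: L0/L1/L2 = -/-/D → run D
t=18: (idle)
t=19: (idle)
t=20: (idle)
t=21: (idle)

context switches = 8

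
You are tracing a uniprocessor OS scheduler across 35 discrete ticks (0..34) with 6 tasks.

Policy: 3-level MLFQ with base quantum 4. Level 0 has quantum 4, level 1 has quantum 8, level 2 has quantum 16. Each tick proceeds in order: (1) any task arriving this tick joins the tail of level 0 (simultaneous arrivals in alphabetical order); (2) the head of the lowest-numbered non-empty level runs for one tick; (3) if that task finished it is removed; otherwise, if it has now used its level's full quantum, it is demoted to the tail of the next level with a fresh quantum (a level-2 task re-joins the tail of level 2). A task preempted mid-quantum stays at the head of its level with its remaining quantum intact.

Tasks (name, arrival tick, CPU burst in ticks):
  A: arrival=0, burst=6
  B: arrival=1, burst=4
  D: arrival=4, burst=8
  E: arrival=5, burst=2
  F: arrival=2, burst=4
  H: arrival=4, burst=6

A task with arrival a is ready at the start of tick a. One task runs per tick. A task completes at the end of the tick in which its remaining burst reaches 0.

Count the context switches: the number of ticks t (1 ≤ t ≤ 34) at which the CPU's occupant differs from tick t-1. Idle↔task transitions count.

context switches = 9

t=0: L0/L1/L2 = A/-/- → run A
t=1: L0/L1/L2 = AB/-/- → run A
t=2: L0/L1/L2 = ABF/-/- → run A
t=3: L0/L1/L2 = ABF/-/- → run A
t=4: L0/L1/L2 = BFDH/A/- → run B
t=5: L0/L1/L2 = BFDHE/A/- → run B
t=6: L0/L1/L2 = BFDHE/A/- → run B
t=7: L0/L1/L2 = BFDHE/A/- → run B
t=8: L0/L1/L2 = FDHE/A/- → run F
t=9: L0/L1/L2 = FDHE/A/- → run F
t=10: L0/L1/L2 = FDHE/A/- → run F
t=11: L0/L1/L2 = FDHE/A/- → run F
t=12: L0/L1/L2 = DHE/A/- → run D
t=13: L0/L1/L2 = DHE/A/- → run D
t=14: L0/L1/L2 = DHE/A/- → run D
t=15: L0/L1/L2 = DHE/A/- → run D
t=16: L0/L1/L2 = HE/AD/- → run H
t=17: L0/L1/L2 = HE/AD/- → run H
t=18: L0/L1/L2 = HE/AD/- → run H
t=19: L0/L1/L2 = HE/AD/- → run H
t=20: L0/L1/L2 = E/ADH/- → run E
t=21: L0/L1/L2 = E/ADH/- → run E
t=22: L0/L1/L2 = -/ADH/- → run A
t=23: L0/L1/L2 = -/ADH/- → run A
t=24: L0/L1/L2 = -/DH/- → run D
t=25: L0/L1/L2 = -/DH/- → run D
t=26: L0/L1/L2 = -/DH/- → run D
t=27: L0/L1/L2 = -/DH/- → run D
t=28: L0/L1/L2 = -/H/- → run H
t=29: L0/L1/L2 = -/H/- → run H
t=30: (idle)
t=31: (idle)
t=32: (idle)
t=33: (idle)
t=34: (idle)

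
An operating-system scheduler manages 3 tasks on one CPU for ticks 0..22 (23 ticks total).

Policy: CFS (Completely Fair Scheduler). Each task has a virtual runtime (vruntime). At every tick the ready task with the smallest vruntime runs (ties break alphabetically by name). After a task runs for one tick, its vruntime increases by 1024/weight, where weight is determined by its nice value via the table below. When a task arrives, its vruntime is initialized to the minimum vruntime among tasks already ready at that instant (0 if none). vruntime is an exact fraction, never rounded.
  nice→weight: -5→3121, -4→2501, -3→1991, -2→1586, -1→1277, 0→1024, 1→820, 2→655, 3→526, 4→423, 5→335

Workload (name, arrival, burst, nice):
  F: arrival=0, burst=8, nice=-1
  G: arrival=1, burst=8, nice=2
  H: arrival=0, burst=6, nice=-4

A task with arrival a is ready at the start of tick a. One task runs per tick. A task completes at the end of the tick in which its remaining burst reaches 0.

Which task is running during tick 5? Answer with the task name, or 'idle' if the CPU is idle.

running at tick 5 = H

t=0: vr[F=0 H=0] → run F
t=1: vr[F=1024/1277 G=0 H=0] → run G
t=2: vr[F=1024/1277 G=1024/655 H=0] → run H
t=3: vr[F=1024/1277 G=1024/655 H=1024/2501] → run H
t=4: vr[F=1024/1277 G=1024/655 H=2048/2501] → run F
t=5: vr[F=2048/1277 G=1024/655 H=2048/2501] → run H
t=6: vr[F=2048/1277 G=1024/655 H=3072/2501] → run H
t=7: vr[F=2048/1277 G=1024/655 H=4096/2501] → run G
t=8: vr[F=2048/1277 G=2048/655 H=4096/2501] → run F
t=9: vr[F=3072/1277 G=2048/655 H=4096/2501] → run H
t=10: vr[F=3072/1277 G=2048/655 H=5120/2501] → run H
t=11: vr[F=3072/1277 G=2048/655] → run F
t=12: vr[F=4096/1277 G=2048/655] → run G
t=13: vr[F=4096/1277 G=3072/655] → run F
t=14: vr[F=5120/1277 G=3072/655] → run F
t=15: vr[F=6144/1277 G=3072/655] → run G
t=16: vr[F=6144/1277 G=4096/655] → run F
t=17: vr[F=7168/1277 G=4096/655] → run F
t=18: vr[G=4096/655] → run G
t=19: vr[G=1024/131] → run G
t=20: vr[G=6144/655] → run G
t=21: vr[G=7168/655] → run G
t=22: (idle)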